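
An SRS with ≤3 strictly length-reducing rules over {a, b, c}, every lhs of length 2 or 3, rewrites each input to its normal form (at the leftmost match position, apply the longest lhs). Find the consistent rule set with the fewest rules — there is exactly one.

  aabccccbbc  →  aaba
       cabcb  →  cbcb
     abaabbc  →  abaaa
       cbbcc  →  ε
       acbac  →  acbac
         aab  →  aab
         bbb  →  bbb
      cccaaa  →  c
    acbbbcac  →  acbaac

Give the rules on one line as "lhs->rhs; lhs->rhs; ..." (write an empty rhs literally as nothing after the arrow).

  | aabccccbbc => aabccbbc => aabbbc => aaba
  | cabcb => cbcb
  | abaabbc => abaaa
  | cbbcc => cac => cc => ε

bbc->a; ca->c; cc->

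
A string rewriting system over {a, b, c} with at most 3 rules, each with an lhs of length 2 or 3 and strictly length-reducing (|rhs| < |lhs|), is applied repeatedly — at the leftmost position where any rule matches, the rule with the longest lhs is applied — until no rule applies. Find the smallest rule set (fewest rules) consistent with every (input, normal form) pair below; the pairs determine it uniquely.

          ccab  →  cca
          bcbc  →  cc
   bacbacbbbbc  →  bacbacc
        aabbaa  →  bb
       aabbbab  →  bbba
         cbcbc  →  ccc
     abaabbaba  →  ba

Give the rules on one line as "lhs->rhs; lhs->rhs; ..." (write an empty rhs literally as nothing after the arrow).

  | ccab => cca
  | bcbc => cbc => cc
  | bacbacbbbbc => bacbacbbbc => bacbacbbc => bacbacbc => bacbacc
  | aabbaa => bbaa => bb

aa->; ab->a; bc->c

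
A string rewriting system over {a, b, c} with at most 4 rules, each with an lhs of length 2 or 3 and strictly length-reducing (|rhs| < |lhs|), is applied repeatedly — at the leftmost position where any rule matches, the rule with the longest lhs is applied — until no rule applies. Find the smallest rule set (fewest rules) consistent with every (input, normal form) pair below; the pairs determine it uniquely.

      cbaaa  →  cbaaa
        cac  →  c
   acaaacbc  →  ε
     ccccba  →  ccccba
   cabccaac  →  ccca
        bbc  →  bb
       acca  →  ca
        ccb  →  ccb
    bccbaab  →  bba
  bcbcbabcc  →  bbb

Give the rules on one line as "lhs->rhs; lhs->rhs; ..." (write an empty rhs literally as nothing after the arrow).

  | cbaaa
  | cac => c
  | acaaacbc => aaacbc => aabc => ac => ε
  | ccccba

ab->; ac->; bc->b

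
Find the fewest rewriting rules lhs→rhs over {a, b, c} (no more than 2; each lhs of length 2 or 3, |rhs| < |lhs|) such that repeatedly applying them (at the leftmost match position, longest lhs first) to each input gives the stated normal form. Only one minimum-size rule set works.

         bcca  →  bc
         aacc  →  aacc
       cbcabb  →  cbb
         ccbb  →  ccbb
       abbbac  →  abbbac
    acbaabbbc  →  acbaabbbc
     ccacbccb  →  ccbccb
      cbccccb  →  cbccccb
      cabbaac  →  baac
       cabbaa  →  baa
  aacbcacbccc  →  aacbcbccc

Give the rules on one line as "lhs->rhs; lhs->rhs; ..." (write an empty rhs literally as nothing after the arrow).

  | bcca => bc
  | aacc
  | cbcabb => cbb
  | ccbb

ca->; cab->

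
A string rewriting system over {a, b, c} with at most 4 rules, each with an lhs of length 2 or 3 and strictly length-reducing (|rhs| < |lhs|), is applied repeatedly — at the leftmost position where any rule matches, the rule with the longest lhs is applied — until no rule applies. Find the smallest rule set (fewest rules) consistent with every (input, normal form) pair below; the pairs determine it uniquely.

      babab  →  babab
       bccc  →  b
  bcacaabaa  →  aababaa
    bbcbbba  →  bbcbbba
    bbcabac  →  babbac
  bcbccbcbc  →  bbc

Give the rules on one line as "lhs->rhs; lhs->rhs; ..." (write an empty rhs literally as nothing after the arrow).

  | babab
  | bccc => b
  | bcacaabaa => abcaabaa => aababaa
  | bbcbbba

bca->ab; cbc->; ccc->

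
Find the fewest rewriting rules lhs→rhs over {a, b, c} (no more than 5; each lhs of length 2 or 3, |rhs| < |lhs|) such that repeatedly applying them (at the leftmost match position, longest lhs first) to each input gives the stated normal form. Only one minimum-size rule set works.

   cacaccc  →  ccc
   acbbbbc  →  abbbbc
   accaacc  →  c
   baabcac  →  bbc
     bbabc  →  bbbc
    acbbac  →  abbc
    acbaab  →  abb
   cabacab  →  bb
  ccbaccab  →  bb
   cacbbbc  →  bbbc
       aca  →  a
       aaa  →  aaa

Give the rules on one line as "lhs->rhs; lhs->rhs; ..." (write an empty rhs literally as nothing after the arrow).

  | cacaccc => caccc => ccc
  | acbbbbc => abbbbc
  | accaacc => caacc => acc => c
  | baabcac => babcac => bbcac => bbc

acc->c; ba->b; ca->; cb->b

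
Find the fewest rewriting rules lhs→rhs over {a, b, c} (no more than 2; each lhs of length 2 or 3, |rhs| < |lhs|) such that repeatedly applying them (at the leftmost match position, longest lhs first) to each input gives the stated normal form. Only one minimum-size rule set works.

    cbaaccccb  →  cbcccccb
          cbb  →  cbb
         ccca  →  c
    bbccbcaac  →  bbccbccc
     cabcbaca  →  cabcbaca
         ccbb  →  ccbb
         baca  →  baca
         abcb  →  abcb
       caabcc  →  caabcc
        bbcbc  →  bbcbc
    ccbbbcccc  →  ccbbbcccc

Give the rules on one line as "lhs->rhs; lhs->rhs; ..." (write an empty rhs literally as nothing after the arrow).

  | cbaaccccb => cbcccccb
  | cbb
  | ccca => c
  | bbccbcaac => bbccbccc

aac->cc; cca->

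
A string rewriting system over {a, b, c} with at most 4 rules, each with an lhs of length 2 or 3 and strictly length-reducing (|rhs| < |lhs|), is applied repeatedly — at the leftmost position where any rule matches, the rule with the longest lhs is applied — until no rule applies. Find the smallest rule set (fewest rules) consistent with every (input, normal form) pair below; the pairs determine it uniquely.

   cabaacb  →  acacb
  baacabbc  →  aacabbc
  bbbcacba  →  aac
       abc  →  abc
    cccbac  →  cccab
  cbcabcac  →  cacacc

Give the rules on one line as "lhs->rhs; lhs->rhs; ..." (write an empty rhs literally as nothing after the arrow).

ba->a; bac->ab; bca->ac; caa->ac

  | cabaacb => caaacb => acacb
  | baacabbc => aacabbc
  | bbbcacba => bbaccba => babcba => abcba => abca => aac
  | abc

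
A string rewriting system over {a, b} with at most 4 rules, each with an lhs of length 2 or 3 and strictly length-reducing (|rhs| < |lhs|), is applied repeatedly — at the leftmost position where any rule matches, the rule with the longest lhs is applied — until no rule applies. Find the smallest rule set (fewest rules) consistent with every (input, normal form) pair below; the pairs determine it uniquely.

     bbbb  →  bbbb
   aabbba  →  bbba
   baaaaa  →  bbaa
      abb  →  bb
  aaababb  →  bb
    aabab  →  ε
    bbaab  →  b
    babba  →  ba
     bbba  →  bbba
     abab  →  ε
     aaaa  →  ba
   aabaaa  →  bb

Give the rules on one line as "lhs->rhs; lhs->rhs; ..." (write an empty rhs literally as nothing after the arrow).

aaa->b; ab->b; bab->

  | bbbb
  | aabbba => abbba => bbba
  | baaaaa => bbaa
  | abb => bb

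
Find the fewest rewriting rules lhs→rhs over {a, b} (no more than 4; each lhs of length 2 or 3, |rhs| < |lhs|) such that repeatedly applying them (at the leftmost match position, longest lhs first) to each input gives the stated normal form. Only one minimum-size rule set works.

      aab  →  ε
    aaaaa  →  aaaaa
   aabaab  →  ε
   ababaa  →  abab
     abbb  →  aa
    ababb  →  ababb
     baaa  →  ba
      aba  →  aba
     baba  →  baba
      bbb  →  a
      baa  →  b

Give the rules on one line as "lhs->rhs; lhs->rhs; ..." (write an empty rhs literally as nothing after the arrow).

aab->; baa->b; bbb->a

  | aab => ε
  | aaaaa
  | aabaab => aab => ε
  | ababaa => abab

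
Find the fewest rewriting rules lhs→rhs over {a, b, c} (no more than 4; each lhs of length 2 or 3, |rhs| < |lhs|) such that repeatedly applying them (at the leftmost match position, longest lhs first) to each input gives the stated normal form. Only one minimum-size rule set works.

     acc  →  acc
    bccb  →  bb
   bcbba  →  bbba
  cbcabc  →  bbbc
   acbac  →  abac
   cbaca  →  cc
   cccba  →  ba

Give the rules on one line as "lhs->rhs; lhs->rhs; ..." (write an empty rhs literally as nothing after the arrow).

  | acc
  | bccb => bcb => bb
  | bcbba => bbba
  | cbcabc => bcabc => bbbc

bab->cc; ca->b; cb->b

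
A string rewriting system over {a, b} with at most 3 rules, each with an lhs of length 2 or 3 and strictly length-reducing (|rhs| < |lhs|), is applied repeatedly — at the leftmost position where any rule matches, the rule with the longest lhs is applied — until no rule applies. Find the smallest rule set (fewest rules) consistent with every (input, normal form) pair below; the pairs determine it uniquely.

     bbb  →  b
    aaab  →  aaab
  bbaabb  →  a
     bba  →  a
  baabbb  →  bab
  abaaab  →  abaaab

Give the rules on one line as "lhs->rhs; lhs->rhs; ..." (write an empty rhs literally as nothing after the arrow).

abb->; bb->

  | bbb => b
  | aaab
  | bbaabb => aabb => a
  | bba => a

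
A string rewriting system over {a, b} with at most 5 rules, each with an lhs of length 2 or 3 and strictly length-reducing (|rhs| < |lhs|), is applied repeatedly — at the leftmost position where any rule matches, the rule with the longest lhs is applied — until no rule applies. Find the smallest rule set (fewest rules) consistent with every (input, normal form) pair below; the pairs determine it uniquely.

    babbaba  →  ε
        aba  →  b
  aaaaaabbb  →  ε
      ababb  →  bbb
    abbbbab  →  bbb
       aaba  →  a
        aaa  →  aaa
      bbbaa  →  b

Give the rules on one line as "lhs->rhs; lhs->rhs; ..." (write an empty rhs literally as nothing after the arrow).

  | babbaba => bbbaba => bba => ε
  | aba => ba => b
  | aaaaaabbb => aaaabb => aab => ε
  | ababb => babb => bbb

aab->; ab->b; ba->b; bba->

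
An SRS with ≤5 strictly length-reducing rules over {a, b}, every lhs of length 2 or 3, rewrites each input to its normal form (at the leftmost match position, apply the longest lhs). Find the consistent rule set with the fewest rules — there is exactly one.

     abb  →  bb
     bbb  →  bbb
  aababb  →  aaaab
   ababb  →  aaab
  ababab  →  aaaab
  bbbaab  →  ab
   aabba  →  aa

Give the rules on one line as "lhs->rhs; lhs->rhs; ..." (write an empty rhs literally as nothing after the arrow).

abb->bb; baa->; bab->aa; bba->aa

  | abb => bb
  | bbb
  | aababb => aaaab
  | ababb => aaab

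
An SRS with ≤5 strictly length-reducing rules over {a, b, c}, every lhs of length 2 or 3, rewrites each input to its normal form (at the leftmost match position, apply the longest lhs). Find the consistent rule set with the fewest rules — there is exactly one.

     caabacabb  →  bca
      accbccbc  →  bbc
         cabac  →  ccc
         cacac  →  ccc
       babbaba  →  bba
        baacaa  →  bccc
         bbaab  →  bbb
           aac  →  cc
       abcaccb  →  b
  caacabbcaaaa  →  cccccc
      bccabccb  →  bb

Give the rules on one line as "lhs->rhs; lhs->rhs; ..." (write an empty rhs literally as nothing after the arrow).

aa->c; ab->a; ac->c; cb->b

  | caabacabb => ccbacabb => cbacabb => bacabb => bcabb => bcab => bca
  | accbccbc => ccbccbc => cbccbc => bccbc => bcbc => bbc
  | cabac => caac => ccc
  | cacac => ccac => ccc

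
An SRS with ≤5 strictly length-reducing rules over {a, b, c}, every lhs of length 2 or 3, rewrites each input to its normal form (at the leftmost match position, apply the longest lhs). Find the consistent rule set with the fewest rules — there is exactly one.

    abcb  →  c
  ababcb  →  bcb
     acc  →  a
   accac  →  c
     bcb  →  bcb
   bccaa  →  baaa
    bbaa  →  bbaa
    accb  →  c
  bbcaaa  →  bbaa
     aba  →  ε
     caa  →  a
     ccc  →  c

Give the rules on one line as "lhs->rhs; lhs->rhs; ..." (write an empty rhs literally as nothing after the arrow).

ab->c; ac->c; ca->; cc->a

  | abcb => ccb => ab => c
  | ababcb => cabcb => bcb
  | acc => cc => a
  | accac => ccac => aac => ac => c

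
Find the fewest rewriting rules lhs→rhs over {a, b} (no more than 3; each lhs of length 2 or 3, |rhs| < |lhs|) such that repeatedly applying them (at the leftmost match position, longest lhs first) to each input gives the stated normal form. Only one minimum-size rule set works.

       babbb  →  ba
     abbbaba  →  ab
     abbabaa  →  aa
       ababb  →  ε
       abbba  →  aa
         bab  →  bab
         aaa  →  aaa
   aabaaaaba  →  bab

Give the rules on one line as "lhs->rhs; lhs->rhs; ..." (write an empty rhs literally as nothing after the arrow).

  | babbb => ba
  | abbbaba => aaba => ab
  | abbabaa => abbba => aa
  | ababb => bbb => ε

aba->b; bbb->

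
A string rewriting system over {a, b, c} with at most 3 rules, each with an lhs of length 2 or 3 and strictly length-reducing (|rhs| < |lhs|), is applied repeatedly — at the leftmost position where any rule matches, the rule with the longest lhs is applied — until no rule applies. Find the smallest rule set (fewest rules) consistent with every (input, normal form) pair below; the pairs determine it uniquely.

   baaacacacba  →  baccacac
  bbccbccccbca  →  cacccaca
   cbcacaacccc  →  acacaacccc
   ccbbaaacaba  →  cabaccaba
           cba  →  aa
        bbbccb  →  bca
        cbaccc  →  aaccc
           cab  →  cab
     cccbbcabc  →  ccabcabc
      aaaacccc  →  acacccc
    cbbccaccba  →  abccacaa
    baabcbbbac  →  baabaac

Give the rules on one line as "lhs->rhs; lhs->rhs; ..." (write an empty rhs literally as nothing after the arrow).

  | baaacacacba => baccacacba => baccacaaa => baccacac
  | bbccbccccbca => ccbccccbca => caccccbca => cacccaca
  | cbcacaacccc => acacaacccc
  | ccbbaaacaba => cabaaacaba => cabaccaba

aaa->ac; bb->; cb->a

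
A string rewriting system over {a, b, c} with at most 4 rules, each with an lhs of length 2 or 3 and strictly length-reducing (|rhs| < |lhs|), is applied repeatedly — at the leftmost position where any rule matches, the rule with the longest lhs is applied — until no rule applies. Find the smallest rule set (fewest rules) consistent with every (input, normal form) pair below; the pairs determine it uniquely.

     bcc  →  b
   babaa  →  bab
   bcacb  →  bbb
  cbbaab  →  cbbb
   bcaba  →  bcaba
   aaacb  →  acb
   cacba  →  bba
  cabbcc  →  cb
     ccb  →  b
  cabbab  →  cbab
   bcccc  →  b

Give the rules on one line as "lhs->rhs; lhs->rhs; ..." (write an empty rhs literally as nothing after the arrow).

aa->; abb->b; cac->b; cc->

  | bcc => b
  | babaa => bab
  | bcacb => bbb
  | cbbaab => cbbb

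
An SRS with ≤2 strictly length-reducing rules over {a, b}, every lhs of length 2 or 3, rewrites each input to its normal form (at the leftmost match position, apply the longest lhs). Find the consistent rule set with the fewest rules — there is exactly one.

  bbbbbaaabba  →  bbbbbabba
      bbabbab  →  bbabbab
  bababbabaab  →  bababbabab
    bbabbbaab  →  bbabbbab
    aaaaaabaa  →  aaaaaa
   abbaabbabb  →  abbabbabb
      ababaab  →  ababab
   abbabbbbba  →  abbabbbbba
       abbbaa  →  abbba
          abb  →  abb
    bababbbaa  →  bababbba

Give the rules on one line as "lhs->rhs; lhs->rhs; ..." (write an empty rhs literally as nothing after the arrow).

  | bbbbbaaabba => bbbbbaabba => bbbbbabba
  | bbabbab
  | bababbabaab => bababbabab
  | bbabbbaab => bbabbbab

aab->; baa->ba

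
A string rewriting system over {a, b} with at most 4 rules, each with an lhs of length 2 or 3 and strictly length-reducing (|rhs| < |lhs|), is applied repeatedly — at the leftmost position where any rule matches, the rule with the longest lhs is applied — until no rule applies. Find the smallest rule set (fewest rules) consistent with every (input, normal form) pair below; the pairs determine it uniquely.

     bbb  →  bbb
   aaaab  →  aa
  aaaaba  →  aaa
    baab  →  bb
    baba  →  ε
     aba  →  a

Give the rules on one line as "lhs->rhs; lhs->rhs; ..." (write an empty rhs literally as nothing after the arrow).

aab->; ba->; baa->b

  | bbb
  | aaaab => aa
  | aaaaba => aaa
  | baab => bb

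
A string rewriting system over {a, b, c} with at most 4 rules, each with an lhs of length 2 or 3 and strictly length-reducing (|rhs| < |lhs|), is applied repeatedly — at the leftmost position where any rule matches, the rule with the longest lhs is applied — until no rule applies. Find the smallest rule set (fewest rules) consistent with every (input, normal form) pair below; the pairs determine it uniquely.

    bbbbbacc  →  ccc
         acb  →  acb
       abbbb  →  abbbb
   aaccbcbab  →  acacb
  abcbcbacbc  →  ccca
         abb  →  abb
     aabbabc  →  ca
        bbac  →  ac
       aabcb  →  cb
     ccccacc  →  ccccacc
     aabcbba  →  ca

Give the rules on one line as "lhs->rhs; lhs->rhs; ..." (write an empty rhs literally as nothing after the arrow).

aa->b; ba->c; bc->a

  | bbbbbacc => bbbbccc => bbbacc => bbccc => bacc => ccc
  | acb
  | abbbb
  | aaccbcbab => bccbcbab => acbcbab => acabab => acacb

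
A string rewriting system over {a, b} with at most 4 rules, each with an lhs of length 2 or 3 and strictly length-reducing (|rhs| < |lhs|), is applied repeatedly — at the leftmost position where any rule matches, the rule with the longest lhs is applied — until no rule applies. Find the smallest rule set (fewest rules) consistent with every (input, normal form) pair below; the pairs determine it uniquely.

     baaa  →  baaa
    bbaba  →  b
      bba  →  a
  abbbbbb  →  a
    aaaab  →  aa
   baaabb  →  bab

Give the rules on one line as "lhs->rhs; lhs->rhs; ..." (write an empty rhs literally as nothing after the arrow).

  | baaa
  | bbaba => aba => b
  | bba => a
  | abbbbbb => abbbb => abb => a

aab->; aba->b; bb->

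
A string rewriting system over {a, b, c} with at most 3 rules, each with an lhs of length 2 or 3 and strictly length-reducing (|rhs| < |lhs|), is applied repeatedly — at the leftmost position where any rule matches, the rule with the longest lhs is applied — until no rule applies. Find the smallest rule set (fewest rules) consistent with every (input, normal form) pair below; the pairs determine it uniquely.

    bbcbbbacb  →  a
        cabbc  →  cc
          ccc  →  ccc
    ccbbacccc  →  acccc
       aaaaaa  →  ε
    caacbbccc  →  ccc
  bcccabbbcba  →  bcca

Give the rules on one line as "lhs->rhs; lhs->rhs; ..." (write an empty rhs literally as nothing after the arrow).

aa->; bb->a; cb->

  | bbcbbbacb => acbbbacb => abbacb => aaacb => acb => a
  | cabbc => caac => cc
  | ccc
  | ccbbacccc => cbacccc => acccc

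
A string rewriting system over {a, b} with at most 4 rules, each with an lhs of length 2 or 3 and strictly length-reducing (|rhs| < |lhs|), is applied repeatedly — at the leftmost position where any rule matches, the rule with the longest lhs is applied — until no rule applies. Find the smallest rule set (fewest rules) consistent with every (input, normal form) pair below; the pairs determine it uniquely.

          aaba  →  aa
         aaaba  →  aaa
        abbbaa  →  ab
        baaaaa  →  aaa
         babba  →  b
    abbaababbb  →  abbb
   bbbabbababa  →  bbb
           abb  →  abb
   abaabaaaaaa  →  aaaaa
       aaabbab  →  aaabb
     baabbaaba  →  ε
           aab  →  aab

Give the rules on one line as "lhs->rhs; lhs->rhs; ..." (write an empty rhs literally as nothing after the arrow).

ba->; baa->; bba->b

  | aaba => aa
  | aaaba => aaa
  | abbbaa => abba => ab
  | baaaaa => aaa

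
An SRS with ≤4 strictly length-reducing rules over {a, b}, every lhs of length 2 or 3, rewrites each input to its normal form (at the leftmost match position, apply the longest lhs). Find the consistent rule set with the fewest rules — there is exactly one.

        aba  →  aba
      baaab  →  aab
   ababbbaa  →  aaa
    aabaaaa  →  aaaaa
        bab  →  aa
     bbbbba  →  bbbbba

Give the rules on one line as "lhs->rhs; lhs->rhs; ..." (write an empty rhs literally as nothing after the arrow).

abb->b; baa->a; bab->aa

  | aba
  | baaab => aab
  | ababbbaa => aaabbaa => aabaa => aaa
  | aabaaaa => aaaaa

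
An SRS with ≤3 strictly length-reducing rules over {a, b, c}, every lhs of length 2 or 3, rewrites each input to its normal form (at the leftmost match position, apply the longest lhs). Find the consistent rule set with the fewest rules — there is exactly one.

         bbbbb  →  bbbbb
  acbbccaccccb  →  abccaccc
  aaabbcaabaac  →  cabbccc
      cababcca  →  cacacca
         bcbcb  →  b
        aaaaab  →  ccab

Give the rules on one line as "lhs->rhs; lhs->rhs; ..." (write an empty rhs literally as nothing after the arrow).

aa->c; bab->ca; cb->

  | bbbbb
  | acbbccaccccb => abccaccccb => abccaccc
  | aaabbcaabaac => cabbcaabaac => cabbccbaac => cabbcaac => cabbccc
  | cababcca => cacacca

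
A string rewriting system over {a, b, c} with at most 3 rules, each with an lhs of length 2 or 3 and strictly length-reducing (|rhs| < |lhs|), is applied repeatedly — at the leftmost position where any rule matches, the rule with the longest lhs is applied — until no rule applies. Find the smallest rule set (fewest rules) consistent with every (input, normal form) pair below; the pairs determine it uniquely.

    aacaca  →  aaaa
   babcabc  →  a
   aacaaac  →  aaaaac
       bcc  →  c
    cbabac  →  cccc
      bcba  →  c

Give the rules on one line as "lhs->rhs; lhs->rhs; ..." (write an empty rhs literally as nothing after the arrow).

ba->c; bc->; ca->a

  | aacaca => aaaca => aaaa
  | babcabc => cbcabc => cabc => abc => a
  | aacaaac => aaaaac
  | bcc => c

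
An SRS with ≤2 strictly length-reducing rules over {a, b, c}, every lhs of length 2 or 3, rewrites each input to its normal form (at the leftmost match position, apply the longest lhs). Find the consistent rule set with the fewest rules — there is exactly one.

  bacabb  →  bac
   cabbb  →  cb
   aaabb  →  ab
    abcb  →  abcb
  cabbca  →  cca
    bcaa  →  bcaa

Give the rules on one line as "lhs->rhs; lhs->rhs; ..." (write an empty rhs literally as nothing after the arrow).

  | bacabb => bac
  | cabbb => cb
  | aaabb => ab
  | abcb

aab->; abb->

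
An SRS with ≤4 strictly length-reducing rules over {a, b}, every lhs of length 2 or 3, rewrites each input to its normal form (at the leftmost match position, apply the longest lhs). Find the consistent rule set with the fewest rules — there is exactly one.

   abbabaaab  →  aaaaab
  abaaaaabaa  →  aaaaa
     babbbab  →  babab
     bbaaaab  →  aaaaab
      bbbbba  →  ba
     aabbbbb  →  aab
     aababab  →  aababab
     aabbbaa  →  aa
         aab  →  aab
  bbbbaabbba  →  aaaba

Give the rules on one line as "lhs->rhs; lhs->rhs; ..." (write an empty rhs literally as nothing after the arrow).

  | abbabaaab => aaabaaab => aaabbab => aaaaab
  | abaaaaabaa => abbaaabaa => aaaaabaa => aaaaabb => aaaaa
  | babbbab => babab
  | bbaaaab => aaaaab

baa->bb; bb->; bba->aa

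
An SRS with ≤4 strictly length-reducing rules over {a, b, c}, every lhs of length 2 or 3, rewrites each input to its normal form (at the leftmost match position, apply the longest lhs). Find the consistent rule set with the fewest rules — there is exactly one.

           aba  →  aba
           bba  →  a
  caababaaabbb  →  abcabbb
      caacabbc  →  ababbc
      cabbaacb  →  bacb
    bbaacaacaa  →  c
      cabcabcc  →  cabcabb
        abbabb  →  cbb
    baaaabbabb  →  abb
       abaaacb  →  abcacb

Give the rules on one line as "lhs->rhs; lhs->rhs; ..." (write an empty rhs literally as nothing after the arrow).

aa->c; bba->a; cc->b; ccc->ab

  | aba
  | bba => a
  | caababaaabbb => ccbabaaabbb => bbabaaabbb => abaaabbb => abcabbb
  | caacabbc => cccabbc => ababbc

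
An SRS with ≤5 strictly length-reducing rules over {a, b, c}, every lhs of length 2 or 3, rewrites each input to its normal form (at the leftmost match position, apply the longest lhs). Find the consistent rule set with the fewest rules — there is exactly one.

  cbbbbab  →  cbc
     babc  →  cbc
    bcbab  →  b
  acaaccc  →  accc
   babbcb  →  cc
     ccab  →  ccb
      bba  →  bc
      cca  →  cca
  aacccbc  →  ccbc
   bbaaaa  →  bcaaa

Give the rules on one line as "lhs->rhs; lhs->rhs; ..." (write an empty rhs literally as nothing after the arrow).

aac->; ab->b; ba->c; bcb->a

  | cbbbbab => cbbbcb => cbba => cbc
  | babc => cbc
  | bcbab => aab => ab => b
  | acaaccc => accc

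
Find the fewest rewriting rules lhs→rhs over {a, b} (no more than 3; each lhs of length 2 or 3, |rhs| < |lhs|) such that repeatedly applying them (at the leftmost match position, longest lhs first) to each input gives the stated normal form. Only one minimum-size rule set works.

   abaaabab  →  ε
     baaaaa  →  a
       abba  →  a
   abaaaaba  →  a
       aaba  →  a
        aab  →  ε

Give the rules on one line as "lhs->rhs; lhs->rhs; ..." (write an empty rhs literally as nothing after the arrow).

aa->a; ab->; ba->a

  | abaaabab => aaabab => aabab => abab => ab => ε
  | baaaaa => aaaaa => aaaa => aaa => aa => a
  | abba => ba => a
  | abaaaaba => aaaaba => aaaba => aaba => aba => a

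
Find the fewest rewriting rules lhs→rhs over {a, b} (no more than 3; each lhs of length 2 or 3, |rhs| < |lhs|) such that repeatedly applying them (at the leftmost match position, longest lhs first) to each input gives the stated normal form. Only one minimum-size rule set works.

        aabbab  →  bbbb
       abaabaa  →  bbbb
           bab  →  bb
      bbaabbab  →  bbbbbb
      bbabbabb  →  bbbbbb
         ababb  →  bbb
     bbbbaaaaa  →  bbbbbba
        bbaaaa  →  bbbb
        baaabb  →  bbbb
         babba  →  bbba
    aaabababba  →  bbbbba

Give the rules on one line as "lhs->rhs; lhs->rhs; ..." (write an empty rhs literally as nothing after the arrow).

aa->b; ab->b

  | aabbab => bbbab => bbbb
  | abaabaa => baabaa => bbbaa => bbbb
  | bab => bb
  | bbaabbab => bbbbbab => bbbbbb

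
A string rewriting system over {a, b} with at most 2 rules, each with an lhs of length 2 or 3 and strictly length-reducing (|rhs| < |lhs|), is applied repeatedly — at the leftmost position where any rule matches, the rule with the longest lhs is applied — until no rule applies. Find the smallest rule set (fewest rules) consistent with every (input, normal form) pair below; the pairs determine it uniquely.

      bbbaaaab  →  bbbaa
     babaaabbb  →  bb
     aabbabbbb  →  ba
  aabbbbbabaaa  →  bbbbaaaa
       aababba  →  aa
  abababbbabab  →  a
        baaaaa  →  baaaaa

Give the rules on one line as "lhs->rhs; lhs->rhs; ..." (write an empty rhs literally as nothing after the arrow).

  | bbbaaaab => bbbaa
  | babaaabbb => baaaabbb => baabb => bb
  | aabbabbbb => babbbb => babbb => babb => bab => ba
  | aabbbbbabaaa => bbbbabaaa => bbbbaaaa

aab->; ab->a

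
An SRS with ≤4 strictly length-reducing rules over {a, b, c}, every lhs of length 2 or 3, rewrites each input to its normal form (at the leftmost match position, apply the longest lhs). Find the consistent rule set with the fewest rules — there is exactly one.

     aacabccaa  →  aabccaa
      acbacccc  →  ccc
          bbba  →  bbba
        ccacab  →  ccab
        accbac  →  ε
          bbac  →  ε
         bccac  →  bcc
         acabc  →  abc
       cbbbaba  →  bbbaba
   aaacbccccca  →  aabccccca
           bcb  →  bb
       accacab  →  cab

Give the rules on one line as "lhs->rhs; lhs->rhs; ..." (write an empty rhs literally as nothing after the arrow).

  | aacabccaa => aabccaa
  | acbacccc => bacccc => acccc => ccc
  | bbba
  | ccacab => ccab

ac->; bac->ac; cb->b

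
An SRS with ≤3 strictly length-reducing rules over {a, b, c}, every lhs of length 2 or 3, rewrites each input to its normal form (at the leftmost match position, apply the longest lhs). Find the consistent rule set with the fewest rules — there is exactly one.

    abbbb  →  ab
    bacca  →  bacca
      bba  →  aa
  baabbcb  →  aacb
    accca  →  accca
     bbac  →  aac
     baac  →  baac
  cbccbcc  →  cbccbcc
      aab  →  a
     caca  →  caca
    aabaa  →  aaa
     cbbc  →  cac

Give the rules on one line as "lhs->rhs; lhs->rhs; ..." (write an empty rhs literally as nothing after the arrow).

aab->bb; bb->a

  | abbbb => aabb => bbb => ab
  | bacca
  | bba => aa
  | baabbcb => bbbbcb => abbcb => aacb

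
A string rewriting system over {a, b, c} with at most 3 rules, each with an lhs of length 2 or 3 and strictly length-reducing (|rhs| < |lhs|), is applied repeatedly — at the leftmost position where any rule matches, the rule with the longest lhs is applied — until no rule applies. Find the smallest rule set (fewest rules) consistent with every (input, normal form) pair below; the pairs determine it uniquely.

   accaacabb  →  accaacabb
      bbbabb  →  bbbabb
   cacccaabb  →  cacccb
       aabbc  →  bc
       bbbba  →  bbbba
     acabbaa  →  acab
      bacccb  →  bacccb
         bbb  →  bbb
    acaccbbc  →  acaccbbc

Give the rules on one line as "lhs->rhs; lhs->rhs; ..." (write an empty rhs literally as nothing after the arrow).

aab->; baa->

  | accaacabb
  | bbbabb
  | cacccaabb => cacccb
  | aabbc => bc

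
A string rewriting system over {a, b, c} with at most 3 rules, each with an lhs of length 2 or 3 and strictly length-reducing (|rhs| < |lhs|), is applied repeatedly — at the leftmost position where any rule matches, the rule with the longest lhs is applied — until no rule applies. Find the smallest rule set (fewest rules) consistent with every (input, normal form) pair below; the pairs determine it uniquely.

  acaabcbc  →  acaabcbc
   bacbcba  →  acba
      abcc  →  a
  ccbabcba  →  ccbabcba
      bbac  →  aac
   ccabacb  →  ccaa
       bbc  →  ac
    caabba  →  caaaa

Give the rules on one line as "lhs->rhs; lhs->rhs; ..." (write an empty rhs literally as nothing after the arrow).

  | acaabcbc
  | bacbcba => bbcba => acba
  | abcc => a
  | ccbabcba

bac->b; bb->a; bcc->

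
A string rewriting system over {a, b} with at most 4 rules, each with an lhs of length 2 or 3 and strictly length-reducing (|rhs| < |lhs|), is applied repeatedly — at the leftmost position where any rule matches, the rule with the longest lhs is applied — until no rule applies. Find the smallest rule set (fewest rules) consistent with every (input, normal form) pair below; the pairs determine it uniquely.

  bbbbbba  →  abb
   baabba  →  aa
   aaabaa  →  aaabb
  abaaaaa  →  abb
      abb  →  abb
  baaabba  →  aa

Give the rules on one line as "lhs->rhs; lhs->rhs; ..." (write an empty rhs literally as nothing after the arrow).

  | bbbbbba => babbba => abbba => abaa => abb
  | baabba => bbbba => baba => aba => aa
  | aaabaa => aaabb
  | abaaaaa => abbaaa => abbba => abaa => abb

ba->a; baa->bb; bbb->ba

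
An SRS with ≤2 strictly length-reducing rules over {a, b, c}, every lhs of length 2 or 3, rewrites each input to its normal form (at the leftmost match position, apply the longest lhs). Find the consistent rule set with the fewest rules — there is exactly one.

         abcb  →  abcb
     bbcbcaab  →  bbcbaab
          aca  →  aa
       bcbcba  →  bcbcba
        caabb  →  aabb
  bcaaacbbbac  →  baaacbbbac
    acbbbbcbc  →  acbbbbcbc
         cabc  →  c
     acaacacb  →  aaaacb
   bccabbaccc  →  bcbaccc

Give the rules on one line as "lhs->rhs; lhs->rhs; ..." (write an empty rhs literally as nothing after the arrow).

  | abcb
  | bbcbcaab => bbcbaab
  | aca => aa
  | bcbcba

ca->a; cab->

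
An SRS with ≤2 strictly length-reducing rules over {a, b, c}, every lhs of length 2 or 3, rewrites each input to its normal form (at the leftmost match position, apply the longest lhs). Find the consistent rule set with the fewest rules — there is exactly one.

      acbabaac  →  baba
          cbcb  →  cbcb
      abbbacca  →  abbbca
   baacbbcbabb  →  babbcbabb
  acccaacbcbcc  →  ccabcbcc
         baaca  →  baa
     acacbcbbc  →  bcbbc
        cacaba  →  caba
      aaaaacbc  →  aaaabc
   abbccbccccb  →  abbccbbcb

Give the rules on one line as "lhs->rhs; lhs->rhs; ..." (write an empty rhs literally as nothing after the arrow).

ac->; ccc->b

  | acbabaac => babaac => baba
  | cbcb
  | abbbacca => abbbca
  | baacbbcbabb => babbcbabb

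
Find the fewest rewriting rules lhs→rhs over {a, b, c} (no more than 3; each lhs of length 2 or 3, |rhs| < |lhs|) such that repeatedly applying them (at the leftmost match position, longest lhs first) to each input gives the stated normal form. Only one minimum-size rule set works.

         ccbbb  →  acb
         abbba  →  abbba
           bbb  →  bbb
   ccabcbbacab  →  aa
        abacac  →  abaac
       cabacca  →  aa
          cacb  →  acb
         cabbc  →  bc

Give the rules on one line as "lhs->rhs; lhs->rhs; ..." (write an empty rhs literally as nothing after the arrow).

ca->a; cab->; cbb->ac

  | ccbbb => cacb => acb
  | abbba
  | bbb
  | ccabcbbacab => ccbbacab => cacacab => acacab => aacab => aa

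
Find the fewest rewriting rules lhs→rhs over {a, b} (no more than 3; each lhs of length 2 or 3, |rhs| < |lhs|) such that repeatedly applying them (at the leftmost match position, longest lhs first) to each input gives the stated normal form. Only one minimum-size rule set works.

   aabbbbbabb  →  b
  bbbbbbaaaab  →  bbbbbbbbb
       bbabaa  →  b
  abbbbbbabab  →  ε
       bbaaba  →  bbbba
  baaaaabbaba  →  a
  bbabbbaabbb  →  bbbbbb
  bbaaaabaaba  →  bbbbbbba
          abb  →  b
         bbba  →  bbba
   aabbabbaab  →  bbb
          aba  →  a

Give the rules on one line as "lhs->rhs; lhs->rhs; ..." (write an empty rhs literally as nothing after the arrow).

aa->b; ab->; bab->ab

  | aabbbbbabb => bbbbbbabb => bbbbbabb => bbbbabb => bbbabb => bbabb => babb => abb => b
  | bbbbbbaaaab => bbbbbbbaab => bbbbbbbbb
  | bbabaa => babaa => abaa => aa => b
  | abbbbbbabab => bbbbbabab => bbbbabab => bbbabab => bbabab => babab => abab => ab => ε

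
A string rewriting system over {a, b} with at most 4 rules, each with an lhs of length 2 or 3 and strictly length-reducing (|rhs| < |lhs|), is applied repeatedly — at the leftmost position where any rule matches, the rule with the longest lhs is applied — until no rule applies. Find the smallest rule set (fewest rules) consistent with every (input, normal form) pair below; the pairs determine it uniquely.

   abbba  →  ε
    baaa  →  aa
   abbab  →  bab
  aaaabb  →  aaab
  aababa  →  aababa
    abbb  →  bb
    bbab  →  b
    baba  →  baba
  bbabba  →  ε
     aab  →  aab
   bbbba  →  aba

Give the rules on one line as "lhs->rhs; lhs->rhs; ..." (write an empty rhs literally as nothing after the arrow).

abb->b; baa->a; bba->; bbb->a

  | abbba => bba => ε
  | baaa => aa
  | abbab => bab
  | aaaabb => aaab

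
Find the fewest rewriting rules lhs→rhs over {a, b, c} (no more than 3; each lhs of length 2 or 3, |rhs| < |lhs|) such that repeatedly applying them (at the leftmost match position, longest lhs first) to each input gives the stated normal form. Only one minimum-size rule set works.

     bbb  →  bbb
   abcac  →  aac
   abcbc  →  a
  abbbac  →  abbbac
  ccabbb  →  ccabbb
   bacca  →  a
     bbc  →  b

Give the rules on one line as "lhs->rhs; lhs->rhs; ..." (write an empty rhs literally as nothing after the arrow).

acc->c; bc->

  | bbb
  | abcac => aac
  | abcbc => abc => a
  | abbbac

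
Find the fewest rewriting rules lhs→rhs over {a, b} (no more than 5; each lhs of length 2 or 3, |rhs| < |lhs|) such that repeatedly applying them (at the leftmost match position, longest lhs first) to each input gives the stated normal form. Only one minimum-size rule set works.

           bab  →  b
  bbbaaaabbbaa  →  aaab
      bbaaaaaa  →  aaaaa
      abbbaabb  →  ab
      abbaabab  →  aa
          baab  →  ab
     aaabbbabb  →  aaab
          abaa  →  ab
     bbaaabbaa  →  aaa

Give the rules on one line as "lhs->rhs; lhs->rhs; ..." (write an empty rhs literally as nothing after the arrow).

aba->ab; ba->; bb->; bba->

  | bab => b
  | bbbaaaabbbaa => baaaabbbaa => aaabbbaa => aaabaa => aaaba => aaab
  | bbaaaaaa => aaaaa
  | abbbaabb => abaabb => ababb => abbb => ab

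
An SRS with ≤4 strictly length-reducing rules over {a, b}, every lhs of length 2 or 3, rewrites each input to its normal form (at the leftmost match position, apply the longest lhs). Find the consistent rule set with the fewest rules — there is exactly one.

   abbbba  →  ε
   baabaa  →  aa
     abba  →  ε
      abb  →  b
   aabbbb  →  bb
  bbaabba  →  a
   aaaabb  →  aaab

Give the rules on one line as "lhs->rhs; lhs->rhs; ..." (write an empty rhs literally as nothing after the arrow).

  | abbbba => bbba => ba => ε
  | baabaa => abaa => aa
  | abba => ba => ε
  | abb => b

abb->b; ba->; bba->a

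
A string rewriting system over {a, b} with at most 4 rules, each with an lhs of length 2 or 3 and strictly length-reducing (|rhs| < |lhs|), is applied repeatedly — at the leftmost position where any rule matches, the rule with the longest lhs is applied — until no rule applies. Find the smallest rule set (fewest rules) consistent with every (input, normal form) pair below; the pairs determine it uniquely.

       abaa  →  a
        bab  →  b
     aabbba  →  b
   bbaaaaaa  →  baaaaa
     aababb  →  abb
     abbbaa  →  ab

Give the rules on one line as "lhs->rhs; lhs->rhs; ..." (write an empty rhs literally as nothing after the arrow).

aab->; aba->; bab->b; bba->b

  | abaa => a
  | bab => b
  | aabbba => bba => b
  | bbaaaaaa => baaaaa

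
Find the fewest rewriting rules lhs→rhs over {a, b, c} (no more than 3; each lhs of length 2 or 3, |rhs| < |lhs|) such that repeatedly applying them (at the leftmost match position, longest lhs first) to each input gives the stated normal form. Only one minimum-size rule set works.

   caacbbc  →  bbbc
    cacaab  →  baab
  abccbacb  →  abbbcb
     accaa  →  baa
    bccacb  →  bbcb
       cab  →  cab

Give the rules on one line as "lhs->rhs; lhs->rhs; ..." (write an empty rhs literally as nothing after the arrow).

ac->c; cc->b

  | caacbbc => cacbbc => ccbbc => bbbc
  | cacaab => ccaab => baab
  | abccbacb => abbbacb => abbbcb
  | accaa => ccaa => baa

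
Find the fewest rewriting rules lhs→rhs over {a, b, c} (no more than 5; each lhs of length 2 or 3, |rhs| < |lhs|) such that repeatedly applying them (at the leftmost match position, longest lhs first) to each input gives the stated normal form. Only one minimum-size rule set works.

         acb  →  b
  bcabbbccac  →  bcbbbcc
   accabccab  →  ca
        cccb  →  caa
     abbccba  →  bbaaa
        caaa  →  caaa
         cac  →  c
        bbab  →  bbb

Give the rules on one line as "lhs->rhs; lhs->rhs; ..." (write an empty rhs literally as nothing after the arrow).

  | acb => b
  | bcabbbccac => bcbbbccac => bcbbbcc
  | accabccab => cabccab => cbccab => cbccb => cbaa => ca
  | cccb => caa

ab->b; ac->; cba->c; ccb->aa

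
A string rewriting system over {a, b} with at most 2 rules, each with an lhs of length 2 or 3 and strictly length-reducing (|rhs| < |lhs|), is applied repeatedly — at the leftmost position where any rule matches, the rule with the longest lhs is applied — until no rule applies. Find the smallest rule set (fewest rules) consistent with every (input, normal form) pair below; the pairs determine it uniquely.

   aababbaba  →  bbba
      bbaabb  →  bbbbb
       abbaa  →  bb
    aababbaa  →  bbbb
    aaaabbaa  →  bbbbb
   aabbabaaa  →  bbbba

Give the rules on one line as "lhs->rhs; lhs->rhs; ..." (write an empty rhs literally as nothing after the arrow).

  | aababbaba => bbabbaba => bbbaba => bbba
  | bbaabb => bbbbb
  | abbaa => baa => bb
  | aababbaa => bbabbaa => bbbaa => bbbb

aa->b; ab->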